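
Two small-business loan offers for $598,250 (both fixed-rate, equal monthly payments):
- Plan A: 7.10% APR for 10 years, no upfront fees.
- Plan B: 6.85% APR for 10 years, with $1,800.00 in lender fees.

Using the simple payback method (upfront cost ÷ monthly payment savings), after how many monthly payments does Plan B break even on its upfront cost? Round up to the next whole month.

Plan A: monthly rate = 7.1%/12 = 0.0059167; payment = 598,250 × 0.0059167 / (1 − (1+0.0059167)^−120) = $6,977.06.
Plan B: at 6.85% the monthly rate is 0.0057083, so the payment is 598,250 × 0.0057083 / (1 − 1.0057083^−120) = $6,900.03.
Monthly savings = $6,977.06 − $6,900.03 = $77.03.
Break-even = $1,800.00 / $77.03 = 23.37 → 24 months.

24 months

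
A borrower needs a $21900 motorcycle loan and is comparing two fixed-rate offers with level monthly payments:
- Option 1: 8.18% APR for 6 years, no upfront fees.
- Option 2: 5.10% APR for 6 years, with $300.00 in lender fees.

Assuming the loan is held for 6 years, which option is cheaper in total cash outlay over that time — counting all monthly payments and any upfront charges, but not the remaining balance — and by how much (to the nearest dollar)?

Option 2 by $2,018

Option 1: at 8.18% the monthly rate is 0.0068167, so the payment is 21,900 × 0.0068167 / (1 − 1.0068167^−72) = $385.91.
Option 2: at 5.10% the monthly rate is 0.0042500, so the payment is 21,900 × 0.0042500 / (1 − 1.0042500^−72) = $353.71.
Over 72 months: Option 1 costs 72 × $385.91 = $27,785.52; Option 2 costs 72 × $353.71 + $300.00 = $25,767.12.
Option 2 is cheaper by $27,785.52 − $25,767.12 = $2,018.40.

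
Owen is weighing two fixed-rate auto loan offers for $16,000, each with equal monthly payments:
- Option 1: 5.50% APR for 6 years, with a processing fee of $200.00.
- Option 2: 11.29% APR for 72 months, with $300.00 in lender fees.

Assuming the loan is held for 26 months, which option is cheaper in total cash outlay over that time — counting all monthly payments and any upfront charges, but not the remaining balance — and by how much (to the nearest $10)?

Option 1: at 5.50% the monthly rate is 0.0045833, so the payment is 16,000 × 0.0045833 / (1 − 1.0045833^−72) = $261.41.
Option 2: monthly rate = 11.29%/12 = 0.0094083; payment = 16,000 × 0.0094083 / (1 − (1+0.0094083)^−72) = $306.93.
Over 26 months: Option 1 costs 26 × $261.41 + $200.00 = $6,996.66; Option 2 costs 26 × $306.93 + $300.00 = $8,280.18.
Option 1 is cheaper by $8,280.18 − $6,996.66 = $1,283.52.

Option 1 by $1,280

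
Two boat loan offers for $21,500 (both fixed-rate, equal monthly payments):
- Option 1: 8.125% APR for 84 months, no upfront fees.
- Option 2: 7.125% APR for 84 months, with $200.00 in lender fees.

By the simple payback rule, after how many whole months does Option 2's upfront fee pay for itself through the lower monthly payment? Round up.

Option 1: monthly rate = 8.125%/12 = 0.0067708; payment = 21,500 × 0.0067708 / (1 − (1+0.0067708)^−84) = $336.44.
Option 2: at 7.125% the monthly rate is 0.0059375, so the payment is 21,500 × 0.0059375 / (1 − 1.0059375^−84) = $325.81.
Monthly savings = $336.44 − $325.81 = $10.63.
Break-even = $200.00 / $10.63 = 18.81 → 19 months.

19 months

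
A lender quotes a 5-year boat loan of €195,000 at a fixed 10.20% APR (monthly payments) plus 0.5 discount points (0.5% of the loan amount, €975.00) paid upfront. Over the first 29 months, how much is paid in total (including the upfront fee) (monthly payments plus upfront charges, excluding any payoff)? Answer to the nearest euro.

€121,684

At 10.20% the monthly rate is 0.0085000, so the payment is 195,000 × 0.0085000 / (1 − 1.0085000^−60) = €4,162.39.
Total outlay = 29 × €4,162.39 + €975.00 = €121,684.31.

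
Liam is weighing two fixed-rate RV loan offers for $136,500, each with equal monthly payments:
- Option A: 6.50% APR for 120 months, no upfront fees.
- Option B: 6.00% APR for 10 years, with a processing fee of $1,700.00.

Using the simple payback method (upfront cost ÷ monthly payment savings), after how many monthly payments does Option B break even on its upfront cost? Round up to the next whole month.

Option A: at 6.50% the monthly rate is 0.0054167, so the payment is 136,500 × 0.0054167 / (1 − 1.0054167^−120) = $1,549.93.
Option B: monthly rate = 6%/12 = 0.0050000; payment = 136,500 × 0.0050000 / (1 − (1+0.0050000)^−120) = $1,515.43.
Monthly savings = $1,549.93 − $1,515.43 = $34.50.
Break-even = $1,700.00 / $34.50 = 49.28 → 50 months.

50 months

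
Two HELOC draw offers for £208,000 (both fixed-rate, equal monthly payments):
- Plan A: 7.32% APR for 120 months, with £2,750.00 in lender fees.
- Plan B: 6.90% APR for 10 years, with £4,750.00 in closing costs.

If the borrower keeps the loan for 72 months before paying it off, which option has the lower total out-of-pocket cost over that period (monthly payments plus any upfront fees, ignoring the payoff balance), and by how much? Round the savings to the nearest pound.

Plan A: at 7.32% the monthly rate is 0.0061000, so the payment is 208,000 × 0.0061000 / (1 − 1.0061000^−120) = £2,449.50.
Plan B: at 6.90% the monthly rate is 0.0057500, so the payment is 208,000 × 0.0057500 / (1 − 1.0057500^−120) = £2,404.35.
Over 72 months: Plan A costs 72 × £2,449.50 + £2,750.00 = £179,114.00; Plan B costs 72 × £2,404.35 + £4,750.00 = £177,863.20.
Plan B is cheaper by £179,114.00 − £177,863.20 = £1,250.80.

Plan B by £1,251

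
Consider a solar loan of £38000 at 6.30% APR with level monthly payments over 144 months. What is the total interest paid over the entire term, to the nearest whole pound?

Monthly rate = 6.3%/12 = 0.0052500; payment = 38,000 × 0.0052500 / (1 − (1+0.0052500)^−144) = £376.75.
Total paid = 144 × £376.75 = £54,252.00; interest = £54,252.00 − £38,000 = £16,252.00.

£16,252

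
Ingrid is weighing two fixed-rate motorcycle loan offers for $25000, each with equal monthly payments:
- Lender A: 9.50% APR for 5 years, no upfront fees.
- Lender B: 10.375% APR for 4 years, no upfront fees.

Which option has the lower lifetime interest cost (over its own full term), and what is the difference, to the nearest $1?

Lender B by $851

Lender A: at 9.50% the monthly rate is 0.0079167, so the payment is 25,000 × 0.0079167 / (1 − 1.0079167^−60) = $525.05.
Total interest on Lender A = 60 × $525.05 − $25,000 = $6,503.00.
Lender B: at 10.375% the monthly rate is 0.0086458, so the payment is 25,000 × 0.0086458 / (1 − 1.0086458^−48) = $638.58.
Total interest on Lender B = 48 × $638.58 − $25,000 = $5,651.84.
Lender B is lower by $851.16.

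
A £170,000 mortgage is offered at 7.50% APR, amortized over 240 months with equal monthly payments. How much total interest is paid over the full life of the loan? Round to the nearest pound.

£158,682

At 7.50% the monthly rate is 0.0062500, so the payment is 170,000 × 0.0062500 / (1 − 1.0062500^−240) = £1,369.51.
Total paid = 240 × £1,369.51 = £328,682.40; interest = £328,682.40 − £170,000 = £158,682.40.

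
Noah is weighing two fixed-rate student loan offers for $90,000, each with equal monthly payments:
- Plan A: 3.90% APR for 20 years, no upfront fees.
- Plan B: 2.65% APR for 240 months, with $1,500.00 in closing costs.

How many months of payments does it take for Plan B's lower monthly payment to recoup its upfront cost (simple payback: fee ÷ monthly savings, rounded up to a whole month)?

27 months

Plan A: monthly rate = 3.9%/12 = 0.0032500; payment = 90,000 × 0.0032500 / (1 − (1+0.0032500)^−240) = $540.65.
Plan B: monthly rate = 2.65%/12 = 0.0022083; payment = 90,000 × 0.0022083 / (1 − (1+0.0022083)^−240) = $483.52.
Monthly savings = $540.65 − $483.52 = $57.13.
Break-even = $1,500.00 / $57.13 = 26.26 → 27 months.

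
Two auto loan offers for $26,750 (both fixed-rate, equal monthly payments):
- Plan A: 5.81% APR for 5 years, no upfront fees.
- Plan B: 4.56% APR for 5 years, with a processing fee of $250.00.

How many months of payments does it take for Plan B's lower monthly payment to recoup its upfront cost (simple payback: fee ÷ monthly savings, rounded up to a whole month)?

Plan A: at 5.81% the monthly rate is 0.0048417, so the payment is 26,750 × 0.0048417 / (1 − 1.0048417^−60) = $514.79.
Plan B: at 4.56% the monthly rate is 0.0038000, so the payment is 26,750 × 0.0038000 / (1 − 1.0038000^−60) = $499.43.
Monthly savings = $514.79 − $499.43 = $15.36.
Break-even = $250.00 / $15.36 = 16.28 → 17 months.

17 months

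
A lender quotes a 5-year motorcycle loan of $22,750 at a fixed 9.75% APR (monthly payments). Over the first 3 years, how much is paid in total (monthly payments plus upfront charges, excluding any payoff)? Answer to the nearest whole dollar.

$17,301

At 9.75% the monthly rate is 0.0081250, so the payment is 22,750 × 0.0081250 / (1 − 1.0081250^−60) = $480.58.
Total outlay = 36 × $480.58 = $17,300.88.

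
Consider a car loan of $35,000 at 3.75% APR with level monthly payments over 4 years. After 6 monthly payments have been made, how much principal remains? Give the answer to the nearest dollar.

$30,906

With monthly rate i = 3.75%/12 = 0.0031250, the balance after k of n payments is P · [(1+i)^n − (1+i)^k] / [(1+i)^n − 1].
(1+0.0031250)^48 = 1.16156254 and (1+0.0031250)^6 = 1.01889710, so the balance is 35,000 × (1.16156254 − 1.01889710) / (1.16156254 − 1) = $30,906.24.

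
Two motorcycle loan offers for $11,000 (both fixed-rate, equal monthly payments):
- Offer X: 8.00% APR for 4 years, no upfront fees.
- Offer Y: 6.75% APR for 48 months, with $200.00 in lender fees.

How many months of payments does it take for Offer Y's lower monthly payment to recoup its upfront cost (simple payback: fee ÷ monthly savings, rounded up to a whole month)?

32 months

Offer X: at 8.00% the monthly rate is 0.0066667, so the payment is 11,000 × 0.0066667 / (1 − 1.0066667^−48) = $268.54.
Offer Y: at 6.75% the monthly rate is 0.0056250, so the payment is 11,000 × 0.0056250 / (1 − 1.0056250^−48) = $262.13.
Monthly savings = $268.54 − $262.13 = $6.41.
Break-even = $200.00 / $6.41 = 31.20 → 32 months.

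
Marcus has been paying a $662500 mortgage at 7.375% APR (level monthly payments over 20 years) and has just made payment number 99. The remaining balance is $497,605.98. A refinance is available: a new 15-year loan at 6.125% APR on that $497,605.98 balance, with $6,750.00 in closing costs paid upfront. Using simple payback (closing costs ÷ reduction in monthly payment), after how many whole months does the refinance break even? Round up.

Current payment = 662,500 × 7.375%/12 / (1 − (1+0.0061458)^−240) = $5,286.53.
Refinanced payment = 497,605.98 × 0.0051042 / (1 − (1+0.0051042)^−180) = $4,232.76.
Monthly savings = $5,286.53 − $4,232.76 = $1,053.77.
Break-even = $6,750.00 / $1,053.77 = 6.41 → 7 months.

7 months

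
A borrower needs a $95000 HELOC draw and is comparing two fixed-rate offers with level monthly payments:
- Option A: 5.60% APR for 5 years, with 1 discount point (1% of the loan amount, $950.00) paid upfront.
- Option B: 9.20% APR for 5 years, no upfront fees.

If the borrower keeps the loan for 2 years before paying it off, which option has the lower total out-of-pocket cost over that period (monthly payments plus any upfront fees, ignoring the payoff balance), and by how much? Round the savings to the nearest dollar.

Option A: monthly rate = 5.6%/12 = 0.0046667; payment = 95,000 × 0.0046667 / (1 − (1+0.0046667)^−60) = $1,819.00.
Option B: at 9.20% the monthly rate is 0.0076667, so the payment is 95,000 × 0.0076667 / (1 − 1.0076667^−60) = $1,981.28.
Over 24 months: Option A costs 24 × $1,819.00 + $950.00 = $44,606.00; Option B costs 24 × $1,981.28 = $47,550.72.
Option A is cheaper by $47,550.72 − $44,606.00 = $2,944.72.

Option A by $2,945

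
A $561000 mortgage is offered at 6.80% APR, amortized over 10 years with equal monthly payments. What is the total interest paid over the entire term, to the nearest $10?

$213,720

Monthly rate = 6.8%/12 = 0.0056667; payment = 561,000 × 0.0056667 / (1 − (1+0.0056667)^−120) = $6,456.01.
Total paid = 120 × $6,456.01 = $774,721.20; interest = $774,721.20 − $561,000 = $213,721.20.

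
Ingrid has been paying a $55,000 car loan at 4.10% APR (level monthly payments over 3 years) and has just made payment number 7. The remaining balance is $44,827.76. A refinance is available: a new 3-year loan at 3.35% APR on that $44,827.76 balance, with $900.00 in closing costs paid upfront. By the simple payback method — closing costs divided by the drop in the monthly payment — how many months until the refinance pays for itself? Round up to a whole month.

3 months

Current payment = 55,000 × 4.1%/12 / (1 − (1+0.0034167)^−36) = $1,626.27.
Refinanced payment = 44,827.76 × 0.0027917 / (1 − (1+0.0027917)^−36) = $1,310.57.
Monthly savings = $1,626.27 − $1,310.57 = $315.70.
Break-even = $900.00 / $315.70 = 2.85 → 3 months.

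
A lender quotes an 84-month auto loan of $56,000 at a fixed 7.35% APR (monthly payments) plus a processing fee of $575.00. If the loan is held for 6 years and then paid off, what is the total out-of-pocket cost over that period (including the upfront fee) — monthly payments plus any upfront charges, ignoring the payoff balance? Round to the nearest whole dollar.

Monthly rate = 7.35%/12 = 0.0061250; payment = 56,000 × 0.0061250 / (1 − (1+0.0061250)^−84) = $854.80.
Total outlay = 72 × $854.80 + $575.00 = $62,120.60.

$62,121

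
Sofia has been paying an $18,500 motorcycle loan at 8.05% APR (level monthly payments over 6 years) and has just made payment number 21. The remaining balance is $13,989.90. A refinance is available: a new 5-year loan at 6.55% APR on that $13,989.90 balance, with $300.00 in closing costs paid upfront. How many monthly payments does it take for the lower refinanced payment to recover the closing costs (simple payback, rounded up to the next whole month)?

Current payment = 18,500 × 8.05%/12 / (1 − (1+0.0067083)^−72) = $324.82.
Refinanced payment = 13,989.90 × 0.0054583 / (1 − (1+0.0054583)^−60) = $274.06.
Monthly savings = $324.82 − $274.06 = $50.76.
Break-even = $300.00 / $50.76 = 5.91 → 6 months.

6 months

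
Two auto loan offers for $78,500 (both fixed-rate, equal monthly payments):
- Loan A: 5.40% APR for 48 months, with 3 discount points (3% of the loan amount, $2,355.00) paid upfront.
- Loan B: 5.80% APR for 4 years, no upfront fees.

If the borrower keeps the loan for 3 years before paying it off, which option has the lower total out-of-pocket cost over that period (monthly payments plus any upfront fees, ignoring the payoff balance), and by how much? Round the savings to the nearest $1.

Loan B by $1,839

Loan A: monthly rate = 5.4%/12 = 0.0045000; payment = 78,500 × 0.0045000 / (1 − (1+0.0045000)^−48) = $1,822.06.
Loan B: at 5.80% the monthly rate is 0.0048333, so the payment is 78,500 × 0.0048333 / (1 − 1.0048333^−48) = $1,836.39.
Over 36 months: Loan A costs 36 × $1,822.06 + $2,355.00 = $67,949.16; Loan B costs 36 × $1,836.39 = $66,110.04.
Loan B is cheaper by $67,949.16 − $66,110.04 = $1,839.12.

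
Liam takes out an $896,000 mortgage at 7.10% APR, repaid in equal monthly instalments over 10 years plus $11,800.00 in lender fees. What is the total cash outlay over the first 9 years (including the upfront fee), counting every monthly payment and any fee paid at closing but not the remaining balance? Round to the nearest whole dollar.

$1,140,352

At 7.10% the monthly rate is 0.0059167, so the payment is 896,000 × 0.0059167 / (1 − 1.0059167^−120) = $10,449.56.
Total outlay = 108 × $10,449.56 + $11,800.00 = $1,140,352.48.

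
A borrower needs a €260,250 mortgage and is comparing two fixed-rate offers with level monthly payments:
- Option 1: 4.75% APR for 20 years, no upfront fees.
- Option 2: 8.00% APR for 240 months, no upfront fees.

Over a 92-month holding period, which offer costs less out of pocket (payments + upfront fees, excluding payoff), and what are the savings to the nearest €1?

Option 1 by €45,544

Option 1: at 4.75% the monthly rate is 0.0039583, so the payment is 260,250 × 0.0039583 / (1 − 1.0039583^−240) = €1,681.80.
Option 2: at 8.00% the monthly rate is 0.0066667, so the payment is 260,250 × 0.0066667 / (1 − 1.0066667^−240) = €2,176.84.
Over 92 months: Option 1 costs 92 × €1,681.80 = €154,725.60; Option 2 costs 92 × €2,176.84 = €200,269.28.
Option 1 is cheaper by €200,269.28 − €154,725.60 = €45,543.68.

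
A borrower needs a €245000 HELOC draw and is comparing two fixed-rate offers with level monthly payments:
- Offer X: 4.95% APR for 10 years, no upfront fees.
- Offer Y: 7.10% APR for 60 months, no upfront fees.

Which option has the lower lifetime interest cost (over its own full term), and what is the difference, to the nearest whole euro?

Offer X: monthly rate = 4.95%/12 = 0.0041250; payment = 245,000 × 0.0041250 / (1 − (1+0.0041250)^−120) = €2,592.62.
Total interest on Offer X = 120 × €2,592.62 − €245,000 = €66,114.40.
Offer Y: monthly rate = 7.1%/12 = 0.0059167; payment = 245,000 × 0.0059167 / (1 − (1+0.0059167)^−60) = €4,862.86.
Total interest on Offer Y = 60 × €4,862.86 − €245,000 = €46,771.60.
Offer Y is lower by €19,342.80.

Offer Y by €19,343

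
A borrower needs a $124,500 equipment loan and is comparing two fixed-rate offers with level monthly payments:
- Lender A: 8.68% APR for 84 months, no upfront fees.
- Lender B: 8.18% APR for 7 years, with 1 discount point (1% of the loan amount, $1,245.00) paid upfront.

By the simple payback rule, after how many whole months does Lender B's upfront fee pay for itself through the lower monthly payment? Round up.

40 months

Lender A: monthly rate = 8.68%/12 = 0.0072333; payment = 124,500 × 0.0072333 / (1 − (1+0.0072333)^−84) = $1,982.93.
Lender B: at 8.18% the monthly rate is 0.0068167, so the payment is 124,500 × 0.0068167 / (1 − 1.0068167^−84) = $1,951.67.
Monthly savings = $1,982.93 − $1,951.67 = $31.26.
Break-even = $1,245.00 / $31.26 = 39.83 → 40 months.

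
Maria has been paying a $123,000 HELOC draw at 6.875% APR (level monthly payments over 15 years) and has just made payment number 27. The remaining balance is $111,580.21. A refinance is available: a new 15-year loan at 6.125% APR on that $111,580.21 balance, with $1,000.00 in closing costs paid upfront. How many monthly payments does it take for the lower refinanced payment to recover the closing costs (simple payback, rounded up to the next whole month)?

7 months

Current payment = 123,000 × 6.875%/12 / (1 − (1+0.0057292)^−180) = $1,096.98.
Refinanced payment = 111,580.21 × 0.0051042 / (1 − (1+0.0051042)^−180) = $949.13.
Monthly savings = $1,096.98 − $949.13 = $147.85.
Break-even = $1,000.00 / $147.85 = 6.76 → 7 months.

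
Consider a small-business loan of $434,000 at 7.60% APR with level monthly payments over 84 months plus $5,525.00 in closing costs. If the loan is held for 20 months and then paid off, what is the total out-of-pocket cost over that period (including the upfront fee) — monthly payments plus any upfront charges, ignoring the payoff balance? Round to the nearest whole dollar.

At 7.60% the monthly rate is 0.0063333, so the payment is 434,000 × 0.0063333 / (1 − 1.0063333^−84) = $6,678.25.
Total outlay = 20 × $6,678.25 + $5,525.00 = $139,090.00.

$139,090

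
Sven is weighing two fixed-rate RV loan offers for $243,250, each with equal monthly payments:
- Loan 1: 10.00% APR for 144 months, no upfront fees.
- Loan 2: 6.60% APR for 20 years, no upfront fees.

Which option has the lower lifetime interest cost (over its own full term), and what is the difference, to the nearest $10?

Loan 1 by $20,100

Loan 1: at 10.00% the monthly rate is 0.0083333, so the payment is 243,250 × 0.0083333 / (1 − 1.0083333^−144) = $2,907.03.
Total interest on Loan 1 = 144 × $2,907.03 − $243,250 = $175,362.32.
Loan 2: monthly rate = 6.6%/12 = 0.0055000; payment = 243,250 × 0.0055000 / (1 − (1+0.0055000)^−240) = $1,827.96.
Total interest on Loan 2 = 240 × $1,827.96 − $243,250 = $195,460.40.
Loan 1 is lower by $20,098.08.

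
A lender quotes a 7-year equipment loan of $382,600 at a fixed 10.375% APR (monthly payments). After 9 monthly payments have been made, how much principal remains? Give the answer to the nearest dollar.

$353,547

With monthly rate i = 10.375%/12 = 0.0086458, the balance after k of n payments is P · [(1+i)^n − (1+i)^k] / [(1+i)^n − 1].
(1+0.0086458)^84 = 2.06087049 and (1+0.0086458)^9 = 1.08055851, so the balance is 382,600 × (2.06087049 − 1.08055851) / (2.06087049 − 1) = $353,546.80.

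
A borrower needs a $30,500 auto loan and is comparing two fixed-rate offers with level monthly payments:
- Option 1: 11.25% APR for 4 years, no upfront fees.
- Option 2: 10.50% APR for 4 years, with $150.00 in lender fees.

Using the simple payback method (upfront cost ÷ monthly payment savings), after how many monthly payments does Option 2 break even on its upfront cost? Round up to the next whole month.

Option 1: at 11.25% the monthly rate is 0.0093750, so the payment is 30,500 × 0.0093750 / (1 − 1.0093750^−48) = $792.00.
Option 2: at 10.50% the monthly rate is 0.0087500, so the payment is 30,500 × 0.0087500 / (1 − 1.0087500^−48) = $780.90.
Monthly savings = $792.00 − $780.90 = $11.10.
Break-even = $150.00 / $11.10 = 13.51 → 14 months.

14 months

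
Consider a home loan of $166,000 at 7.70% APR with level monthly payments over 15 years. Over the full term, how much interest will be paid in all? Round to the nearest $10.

Monthly rate = 7.7%/12 = 0.0064167; payment = 166,000 × 0.0064167 / (1 − (1+0.0064167)^−180) = $1,557.77.
Total paid = 180 × $1,557.77 = $280,398.60; interest = $280,398.60 − $166,000 = $114,398.60.

$114,400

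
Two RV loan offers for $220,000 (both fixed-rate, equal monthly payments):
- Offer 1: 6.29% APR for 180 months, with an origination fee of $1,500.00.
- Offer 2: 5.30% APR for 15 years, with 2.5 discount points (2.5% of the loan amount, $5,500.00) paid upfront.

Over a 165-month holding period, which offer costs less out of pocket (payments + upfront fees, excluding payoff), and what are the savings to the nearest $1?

Offer 1: at 6.29% the monthly rate is 0.0052417, so the payment is 220,000 × 0.0052417 / (1 − 1.0052417^−180) = $1,891.13.
Offer 2: monthly rate = 5.3%/12 = 0.0044167; payment = 220,000 × 0.0044167 / (1 − (1+0.0044167)^−180) = $1,774.32.
Over 165 months: Offer 1 costs 165 × $1,891.13 + $1,500.00 = $313,536.45; Offer 2 costs 165 × $1,774.32 + $5,500.00 = $298,262.80.
Offer 2 is cheaper by $313,536.45 − $298,262.80 = $15,273.65.

Offer 2 by $15,274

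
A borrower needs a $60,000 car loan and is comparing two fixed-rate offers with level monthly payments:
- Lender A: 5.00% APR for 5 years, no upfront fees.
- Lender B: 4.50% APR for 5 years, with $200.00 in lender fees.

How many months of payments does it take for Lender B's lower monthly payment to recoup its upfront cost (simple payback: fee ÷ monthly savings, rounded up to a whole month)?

Lender A: at 5.00% the monthly rate is 0.0041667, so the payment is 60,000 × 0.0041667 / (1 − 1.0041667^−60) = $1,132.27.
Lender B: monthly rate = 4.5%/12 = 0.0037500; payment = 60,000 × 0.0037500 / (1 − (1+0.0037500)^−60) = $1,118.58.
Monthly savings = $1,132.27 − $1,118.58 = $13.69.
Break-even = $200.00 / $13.69 = 14.61 → 15 months.

15 months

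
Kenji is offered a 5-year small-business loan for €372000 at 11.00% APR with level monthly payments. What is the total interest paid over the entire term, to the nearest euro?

Monthly rate = 11%/12 = 0.0091667; payment = 372,000 × 0.0091667 / (1 − (1+0.0091667)^−60) = €8,088.18.
Total paid = 60 × €8,088.18 = €485,290.80; interest = €485,290.80 − €372,000 = €113,290.80.

€113,291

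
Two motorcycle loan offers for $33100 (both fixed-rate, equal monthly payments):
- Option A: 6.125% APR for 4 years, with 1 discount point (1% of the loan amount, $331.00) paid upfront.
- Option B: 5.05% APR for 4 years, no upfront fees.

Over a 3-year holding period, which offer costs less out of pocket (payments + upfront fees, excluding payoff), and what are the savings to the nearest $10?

Option B by $920

Option A: monthly rate = 6.125%/12 = 0.0051042; payment = 33,100 × 0.0051042 / (1 − (1+0.0051042)^−48) = $779.25.
Option B: monthly rate = 5.05%/12 = 0.0042083; payment = 33,100 × 0.0042083 / (1 − (1+0.0042083)^−48) = $763.02.
Over 36 months: Option A costs 36 × $779.25 + $331.00 = $28,384.00; Option B costs 36 × $763.02 = $27,468.72.
Option B is cheaper by $28,384.00 − $27,468.72 = $915.28.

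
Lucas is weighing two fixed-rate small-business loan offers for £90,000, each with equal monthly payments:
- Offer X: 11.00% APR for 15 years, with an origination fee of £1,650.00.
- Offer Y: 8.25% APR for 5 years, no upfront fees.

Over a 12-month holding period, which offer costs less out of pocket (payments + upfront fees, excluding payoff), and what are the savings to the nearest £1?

Offer X: monthly rate = 11%/12 = 0.0091667; payment = 90,000 × 0.0091667 / (1 − (1+0.0091667)^−180) = £1,022.94.
Offer Y: at 8.25% the monthly rate is 0.0068750, so the payment is 90,000 × 0.0068750 / (1 − 1.0068750^−60) = £1,835.66.
Over 12 months: Offer X costs 12 × £1,022.94 + £1,650.00 = £13,925.28; Offer Y costs 12 × £1,835.66 = £22,027.92.
Offer X is cheaper by £22,027.92 − £13,925.28 = £8,102.64.

Offer X by £8,103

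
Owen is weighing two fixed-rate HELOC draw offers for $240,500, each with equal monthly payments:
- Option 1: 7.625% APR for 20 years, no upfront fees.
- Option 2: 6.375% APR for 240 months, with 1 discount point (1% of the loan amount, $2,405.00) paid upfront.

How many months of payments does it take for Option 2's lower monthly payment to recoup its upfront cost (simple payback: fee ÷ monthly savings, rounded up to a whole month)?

Option 1: at 7.625% the monthly rate is 0.0063542, so the payment is 240,500 × 0.0063542 / (1 − 1.0063542^−240) = $1,955.88.
Option 2: monthly rate = 6.375%/12 = 0.0053125; payment = 240,500 × 0.0053125 / (1 − (1+0.0053125)^−240) = $1,775.45.
Monthly savings = $1,955.88 − $1,775.45 = $180.43.
Break-even = $2,405.00 / $180.43 = 13.33 → 14 months.

14 months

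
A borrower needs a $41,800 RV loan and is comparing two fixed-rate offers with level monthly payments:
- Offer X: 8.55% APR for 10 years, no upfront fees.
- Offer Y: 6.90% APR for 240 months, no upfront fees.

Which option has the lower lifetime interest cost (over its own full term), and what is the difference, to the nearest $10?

Offer X by $14,850

Offer X: monthly rate = 8.55%/12 = 0.0071250; payment = 41,800 × 0.0071250 / (1 − (1+0.0071250)^−120) = $519.38.
Total interest on Offer X = 120 × $519.38 − $41,800 = $20,525.60.
Offer Y: monthly rate = 6.9%/12 = 0.0057500; payment = 41,800 × 0.0057500 / (1 − (1+0.0057500)^−240) = $321.57.
Total interest on Offer Y = 240 × $321.57 − $41,800 = $35,376.80.
Offer X is lower by $14,851.20.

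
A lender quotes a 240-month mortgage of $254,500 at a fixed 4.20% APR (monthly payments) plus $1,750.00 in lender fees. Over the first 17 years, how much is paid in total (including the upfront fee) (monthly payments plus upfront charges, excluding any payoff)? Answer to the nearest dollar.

At 4.20% the monthly rate is 0.0035000, so the payment is 254,500 × 0.0035000 / (1 − 1.0035000^−240) = $1,569.17.
Total outlay = 204 × $1,569.17 + $1,750.00 = $321,860.68.

$321,861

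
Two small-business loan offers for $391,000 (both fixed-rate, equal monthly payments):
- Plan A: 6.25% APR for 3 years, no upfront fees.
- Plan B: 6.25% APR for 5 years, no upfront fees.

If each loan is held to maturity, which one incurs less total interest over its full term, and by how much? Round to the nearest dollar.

Plan A: at 6.25% the monthly rate is 0.0052083, so the payment is 391,000 × 0.0052083 / (1 − 1.0052083^−36) = $11,939.32.
Total interest on Plan A = 36 × $11,939.32 − $391,000 = $38,815.52.
Plan B: at 6.25% the monthly rate is 0.0052083, so the payment is 391,000 × 0.0052083 / (1 − 1.0052083^−60) = $7,604.66.
Total interest on Plan B = 60 × $7,604.66 − $391,000 = $65,279.60.
Plan A is lower by $26,464.08.

Plan A by $26,464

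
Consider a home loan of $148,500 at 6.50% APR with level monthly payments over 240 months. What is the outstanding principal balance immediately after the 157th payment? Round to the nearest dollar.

With monthly rate i = 6.5%/12 = 0.0054167, the balance after k of n payments is P · [(1+i)^n − (1+i)^k] / [(1+i)^n − 1].
(1+0.0054167)^240 = 3.65644670 and (1+0.0054167)^157 = 2.33525651, so the balance is 148,500 × (3.65644670 − 2.33525651) / (3.65644670 − 1) = $73,856.83.

$73,857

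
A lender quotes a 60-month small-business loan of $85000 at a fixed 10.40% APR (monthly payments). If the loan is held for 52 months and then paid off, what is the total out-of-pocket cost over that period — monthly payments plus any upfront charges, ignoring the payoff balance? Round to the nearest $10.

Monthly rate = 10.4%/12 = 0.0086667; payment = 85,000 × 0.0086667 / (1 − (1+0.0086667)^−60) = $1,822.77.
Total outlay = 52 × $1,822.77 = $94,784.04.

$94,780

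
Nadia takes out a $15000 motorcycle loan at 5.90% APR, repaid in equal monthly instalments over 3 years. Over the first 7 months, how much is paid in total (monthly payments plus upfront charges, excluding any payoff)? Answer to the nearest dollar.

$3,190

At 5.90% the monthly rate is 0.0049167, so the payment is 15,000 × 0.0049167 / (1 − 1.0049167^−36) = $455.65.
Total outlay = 7 × $455.65 = $3,189.55.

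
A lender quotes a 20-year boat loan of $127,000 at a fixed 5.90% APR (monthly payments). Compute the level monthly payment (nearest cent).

Monthly rate = 5.9%/12 = 0.0049167; payment = 127,000 × 0.0049167 / (1 − (1+0.0049167)^−240) = $902.56.

$902.56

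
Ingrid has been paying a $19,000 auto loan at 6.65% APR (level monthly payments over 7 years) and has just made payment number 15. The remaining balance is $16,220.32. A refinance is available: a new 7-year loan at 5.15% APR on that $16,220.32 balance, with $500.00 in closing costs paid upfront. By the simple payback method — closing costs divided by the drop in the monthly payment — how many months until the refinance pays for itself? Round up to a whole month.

10 months

Current payment = 19,000 × 6.65%/12 / (1 − (1+0.0055417)^−84) = $283.52.
Refinanced payment = 16,220.32 × 0.0042917 / (1 − (1+0.0042917)^−84) = $230.40.
Monthly savings = $283.52 − $230.40 = $53.12.
Break-even = $500.00 / $53.12 = 9.41 → 10 months.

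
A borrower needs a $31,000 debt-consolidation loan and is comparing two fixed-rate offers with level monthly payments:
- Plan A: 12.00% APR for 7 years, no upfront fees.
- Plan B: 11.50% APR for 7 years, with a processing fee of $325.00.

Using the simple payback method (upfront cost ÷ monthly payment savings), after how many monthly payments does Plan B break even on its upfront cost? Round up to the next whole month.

40 months

Plan A: at 12.00% the monthly rate is 0.0100000, so the payment is 31,000 × 0.0100000 / (1 − 1.0100000^−84) = $547.23.
Plan B: monthly rate = 11.5%/12 = 0.0095833; payment = 31,000 × 0.0095833 / (1 − (1+0.0095833)^−84) = $538.98.
Monthly savings = $547.23 − $538.98 = $8.25.
Break-even = $325.00 / $8.25 = 39.39 → 40 months.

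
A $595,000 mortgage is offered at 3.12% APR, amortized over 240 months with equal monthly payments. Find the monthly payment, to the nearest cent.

Monthly rate = 3.12%/12 = 0.0026000; payment = 595,000 × 0.0026000 / (1 − (1+0.0026000)^−240) = $3,335.71.

$3,335.71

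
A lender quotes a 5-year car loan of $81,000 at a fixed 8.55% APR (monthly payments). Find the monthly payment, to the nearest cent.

At 8.55% the monthly rate is 0.0071250, so the payment is 81,000 × 0.0071250 / (1 − 1.0071250^−60) = $1,663.79.

$1,663.79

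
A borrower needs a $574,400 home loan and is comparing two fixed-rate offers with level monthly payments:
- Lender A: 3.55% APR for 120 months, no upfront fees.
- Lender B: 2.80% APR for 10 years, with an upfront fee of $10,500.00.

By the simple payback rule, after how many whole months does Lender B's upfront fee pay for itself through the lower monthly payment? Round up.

53 months

Lender A: at 3.55% the monthly rate is 0.0029583, so the payment is 574,400 × 0.0029583 / (1 − 1.0029583^−120) = $5,693.47.
Lender B: at 2.80% the monthly rate is 0.0023333, so the payment is 574,400 × 0.0023333 / (1 − 1.0023333^−120) = $5,493.58.
Monthly savings = $5,693.47 − $5,493.58 = $199.89.
Break-even = $10,500.00 / $199.89 = 52.53 → 53 months.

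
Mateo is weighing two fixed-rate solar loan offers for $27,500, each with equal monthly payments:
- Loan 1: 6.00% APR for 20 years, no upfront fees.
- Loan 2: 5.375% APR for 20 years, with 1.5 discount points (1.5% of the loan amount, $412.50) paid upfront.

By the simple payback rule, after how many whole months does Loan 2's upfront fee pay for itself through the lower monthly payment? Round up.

Loan 1: monthly rate = 6%/12 = 0.0050000; payment = 27,500 × 0.0050000 / (1 − (1+0.0050000)^−240) = $197.02.
Loan 2: at 5.375% the monthly rate is 0.0044792, so the payment is 27,500 × 0.0044792 / (1 − 1.0044792^−240) = $187.23.
Monthly savings = $197.02 − $187.23 = $9.79.
Break-even = $412.50 / $9.79 = 42.13 → 43 months.

43 months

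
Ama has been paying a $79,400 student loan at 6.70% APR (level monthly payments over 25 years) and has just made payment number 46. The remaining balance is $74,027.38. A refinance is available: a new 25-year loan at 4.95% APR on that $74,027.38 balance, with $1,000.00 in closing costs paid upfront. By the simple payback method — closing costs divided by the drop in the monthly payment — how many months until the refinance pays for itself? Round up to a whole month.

Current payment = 79,400 × 6.7%/12 / (1 − (1+0.0055833)^−300) = $546.08.
Refinanced payment = 74,027.38 × 0.0041250 / (1 − (1+0.0041250)^−300) = $430.60.
Monthly savings = $546.08 − $430.60 = $115.48.
Break-even = $1,000.00 / $115.48 = 8.66 → 9 months.

9 months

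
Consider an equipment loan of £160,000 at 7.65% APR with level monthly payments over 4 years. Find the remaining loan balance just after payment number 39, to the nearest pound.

£33,831

With monthly rate i = 7.65%/12 = 0.0063750, the balance after k of n payments is P · [(1+i)^n − (1+i)^k] / [(1+i)^n − 1].
(1+0.0063750)^48 = 1.35666401 and (1+0.0063750)^39 = 1.28124961, so the balance is 160,000 × (1.35666401 − 1.28124961) / (1.35666401 − 1) = £33,831.01.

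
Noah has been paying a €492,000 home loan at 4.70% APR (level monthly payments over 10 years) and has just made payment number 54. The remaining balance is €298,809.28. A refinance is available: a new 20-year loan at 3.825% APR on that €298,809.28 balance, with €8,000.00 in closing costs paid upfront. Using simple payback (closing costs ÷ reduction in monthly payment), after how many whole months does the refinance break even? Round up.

3 months

Current payment = 492,000 × 4.7%/12 / (1 − (1+0.0039167)^−120) = €5,146.58.
Refinanced payment = 298,809.28 × 0.0031875 / (1 − (1+0.0031875)^−240) = €1,783.29.
Monthly savings = €5,146.58 − €1,783.29 = €3,363.29.
Break-even = €8,000.00 / €3,363.29 = 2.38 → 3 months.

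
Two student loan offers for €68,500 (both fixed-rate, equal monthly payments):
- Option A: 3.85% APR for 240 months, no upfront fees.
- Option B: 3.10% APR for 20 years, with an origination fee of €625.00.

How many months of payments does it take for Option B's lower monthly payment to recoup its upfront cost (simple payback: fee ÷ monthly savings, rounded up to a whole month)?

24 months

Option A: at 3.85% the monthly rate is 0.0032083, so the payment is 68,500 × 0.0032083 / (1 − 1.0032083^−240) = €409.70.
Option B: at 3.10% the monthly rate is 0.0025833, so the payment is 68,500 × 0.0025833 / (1 − 1.0025833^−240) = €383.34.
Monthly savings = €409.70 − €383.34 = €26.36.
Break-even = €625.00 / €26.36 = 23.71 → 24 months.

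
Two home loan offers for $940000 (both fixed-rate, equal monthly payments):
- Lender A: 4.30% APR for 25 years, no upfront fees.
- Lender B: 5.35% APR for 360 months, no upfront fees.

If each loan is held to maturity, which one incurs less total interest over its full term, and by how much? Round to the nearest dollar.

Lender A by $354,065

Lender A: monthly rate = 4.3%/12 = 0.0035833; payment = 940,000 × 0.0035833 / (1 − (1+0.0035833)^−300) = $5,118.69.
Total interest on Lender A = 300 × $5,118.69 − $940,000 = $595,607.00.
Lender B: monthly rate = 5.35%/12 = 0.0044583; payment = 940,000 × 0.0044583 / (1 − (1+0.0044583)^−360) = $5,249.09.
Total interest on Lender B = 360 × $5,249.09 − $940,000 = $949,672.40.
Lender A is lower by $354,065.40.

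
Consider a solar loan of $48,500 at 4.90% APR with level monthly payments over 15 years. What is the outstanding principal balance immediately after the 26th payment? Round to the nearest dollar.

With monthly rate i = 4.9%/12 = 0.0040833, the balance after k of n payments is P · [(1+i)^n − (1+i)^k] / [(1+i)^n − 1].
(1+0.0040833)^180 = 2.08236329 and (1+0.0040833)^26 = 1.11176684, so the balance is 48,500 × (2.08236329 − 1.11176684) / (2.08236329 − 1) = $43,491.80.

$43,492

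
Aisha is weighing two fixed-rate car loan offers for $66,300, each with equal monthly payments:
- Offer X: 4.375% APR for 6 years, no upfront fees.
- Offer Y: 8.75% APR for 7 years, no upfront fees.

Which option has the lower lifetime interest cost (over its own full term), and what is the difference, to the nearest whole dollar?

Offer X: at 4.375% the monthly rate is 0.0036458, so the payment is 66,300 × 0.0036458 / (1 − 1.0036458^−72) = $1,048.64.
Total interest on Offer X = 72 × $1,048.64 − $66,300 = $9,202.08.
Offer Y: monthly rate = 8.75%/12 = 0.0072917; payment = 66,300 × 0.0072917 / (1 − (1+0.0072917)^−84) = $1,058.31.
Total interest on Offer Y = 84 × $1,058.31 − $66,300 = $22,598.04.
Offer X is lower by $13,395.96.

Offer X by $13,396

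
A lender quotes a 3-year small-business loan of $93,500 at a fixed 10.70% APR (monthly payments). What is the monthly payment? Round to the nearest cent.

$3,047.80

Monthly rate = 10.7%/12 = 0.0089167; payment = 93,500 × 0.0089167 / (1 − (1+0.0089167)^−36) = $3,047.80.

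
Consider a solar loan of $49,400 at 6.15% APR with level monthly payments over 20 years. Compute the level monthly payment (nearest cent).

$358.21

Monthly rate = 6.15%/12 = 0.0051250; payment = 49,400 × 0.0051250 / (1 − (1+0.0051250)^−240) = $358.21.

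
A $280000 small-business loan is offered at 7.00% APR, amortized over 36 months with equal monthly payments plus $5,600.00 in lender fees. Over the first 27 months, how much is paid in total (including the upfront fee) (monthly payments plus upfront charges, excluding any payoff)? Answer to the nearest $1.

Monthly rate = 7%/12 = 0.0058333; payment = 280,000 × 0.0058333 / (1 − (1+0.0058333)^−36) = $8,645.59.
Total outlay = 27 × $8,645.59 + $5,600.00 = $239,030.93.

$239,031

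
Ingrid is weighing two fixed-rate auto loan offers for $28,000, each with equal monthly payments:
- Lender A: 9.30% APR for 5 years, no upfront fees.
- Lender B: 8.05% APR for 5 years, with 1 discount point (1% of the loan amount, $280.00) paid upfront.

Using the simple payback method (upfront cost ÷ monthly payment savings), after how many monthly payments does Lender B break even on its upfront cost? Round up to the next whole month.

17 months

Lender A: monthly rate = 9.3%/12 = 0.0077500; payment = 28,000 × 0.0077500 / (1 − (1+0.0077500)^−60) = $585.32.
Lender B: at 8.05% the monthly rate is 0.0067083, so the payment is 28,000 × 0.0067083 / (1 − 1.0067083^−60) = $568.41.
Monthly savings = $585.32 − $568.41 = $16.91.
Break-even = $280.00 / $16.91 = 16.56 → 17 months.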